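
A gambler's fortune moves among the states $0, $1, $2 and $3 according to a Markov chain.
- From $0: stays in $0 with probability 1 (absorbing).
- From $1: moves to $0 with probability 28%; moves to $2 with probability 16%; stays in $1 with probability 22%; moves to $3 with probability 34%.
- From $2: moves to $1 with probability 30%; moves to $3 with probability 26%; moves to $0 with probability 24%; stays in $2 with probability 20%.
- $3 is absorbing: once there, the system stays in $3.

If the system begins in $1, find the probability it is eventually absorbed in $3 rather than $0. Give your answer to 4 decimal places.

Let h(s) be the probability of absorption at $3 starting from transient state s. Then h($3) = 1 and h($0) = 0. By first-step analysis:
h($1) = 0.28·0 + 0.22·h($1) + 0.16·h($2) + 0.34·1
h($2) = 0.24·0 + 0.3·h($1) + 0.2·h($2) + 0.26·1
Solving: h($1) = 0.5444, h($2) = 0.5292.
Starting from $1, the probability is 0.5444.

0.5444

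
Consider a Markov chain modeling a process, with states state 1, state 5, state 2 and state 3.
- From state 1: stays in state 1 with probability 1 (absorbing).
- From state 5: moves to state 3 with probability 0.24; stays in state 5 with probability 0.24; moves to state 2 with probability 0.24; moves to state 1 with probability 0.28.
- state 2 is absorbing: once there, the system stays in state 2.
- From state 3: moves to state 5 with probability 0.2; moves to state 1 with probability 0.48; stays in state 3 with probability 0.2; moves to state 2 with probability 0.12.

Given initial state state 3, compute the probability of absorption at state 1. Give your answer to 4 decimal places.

0.7514

Let h(s) be the probability of absorption at state 1 starting from transient state s. Then h(state 1) = 1 and h(state 2) = 0. By first-step analysis:
h(state 5) = 0.28·1 + 0.24·h(state 5) + 0.24·0 + 0.24·h(state 3)
h(state 3) = 0.48·1 + 0.2·h(state 5) + 0.12·0 + 0.2·h(state 3)
Solving: h(state 5) = 0.6057, h(state 3) = 0.7514.
Starting from state 3, the probability is 0.7514.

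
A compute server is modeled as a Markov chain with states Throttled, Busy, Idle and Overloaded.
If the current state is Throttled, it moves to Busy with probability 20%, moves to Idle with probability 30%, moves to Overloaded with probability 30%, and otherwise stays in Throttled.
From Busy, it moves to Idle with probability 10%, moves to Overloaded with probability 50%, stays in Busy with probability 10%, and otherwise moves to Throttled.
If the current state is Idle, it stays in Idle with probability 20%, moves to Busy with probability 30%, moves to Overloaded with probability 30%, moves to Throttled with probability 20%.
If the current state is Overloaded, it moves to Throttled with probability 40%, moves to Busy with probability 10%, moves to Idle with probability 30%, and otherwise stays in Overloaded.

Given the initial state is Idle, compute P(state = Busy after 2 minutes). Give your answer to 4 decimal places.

Propagate the distribution vector 2 minutes from Idle.
After 0 minutes: (0.0000, 0.0000, 1.0000, 0.0000)
After 1 minute: (0.2000, 0.3000, 0.2000, 0.3000)
After 2 minutes: (0.2900, 0.1600, 0.2200, 0.3300)
P(in Busy after 2 minutes) = 0.1600

0.1600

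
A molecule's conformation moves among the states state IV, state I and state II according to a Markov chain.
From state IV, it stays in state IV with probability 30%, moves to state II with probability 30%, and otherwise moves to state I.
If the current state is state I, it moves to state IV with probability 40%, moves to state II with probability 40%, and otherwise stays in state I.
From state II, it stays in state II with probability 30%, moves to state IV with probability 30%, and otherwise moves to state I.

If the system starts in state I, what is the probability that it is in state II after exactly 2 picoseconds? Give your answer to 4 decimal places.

Sum over the intermediate state after 1 picosecond:
P = P(state I→state IV)·P(state IV→state II) + P(state I→state I)·P(state I→state II) + P(state I→state II)·P(state II→state II)
  = 0.4×0.3 + 0.2×0.4 + 0.4×0.3
  = 0.1200 + 0.0800 + 0.1200 = 0.3200

0.3200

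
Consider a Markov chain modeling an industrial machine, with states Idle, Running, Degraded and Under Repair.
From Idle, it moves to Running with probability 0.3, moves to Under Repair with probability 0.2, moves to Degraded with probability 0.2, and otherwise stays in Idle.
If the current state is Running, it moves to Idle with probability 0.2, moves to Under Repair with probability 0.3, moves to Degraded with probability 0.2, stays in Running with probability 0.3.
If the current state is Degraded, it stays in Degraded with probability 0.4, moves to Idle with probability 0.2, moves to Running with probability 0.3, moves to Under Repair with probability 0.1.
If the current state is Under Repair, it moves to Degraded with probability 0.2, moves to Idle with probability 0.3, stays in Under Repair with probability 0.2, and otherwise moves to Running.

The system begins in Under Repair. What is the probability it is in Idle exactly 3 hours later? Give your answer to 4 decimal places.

0.2460

Propagate the distribution vector 3 hours from Under Repair.
After 0 hours: (0.0000, 0.0000, 0.0000, 1.0000)
After 1 hour: (0.3000, 0.3000, 0.2000, 0.2000)
After 2 hours: (0.2500, 0.3000, 0.2400, 0.2100)
After 3 hours: (0.2460, 0.3000, 0.2480, 0.2060)
P(in Idle after 3 hours) = 0.2460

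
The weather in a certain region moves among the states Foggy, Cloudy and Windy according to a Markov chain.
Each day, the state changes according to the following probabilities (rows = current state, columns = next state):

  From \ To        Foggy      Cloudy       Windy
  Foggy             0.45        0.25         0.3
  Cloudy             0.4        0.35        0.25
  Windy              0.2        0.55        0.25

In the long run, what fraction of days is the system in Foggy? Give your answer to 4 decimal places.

Let the stationary distribution be π with π = πP and π_1 + π_2 + π_3 = 1.
π_1 = 0.45·π_1 + 0.4·π_2 + 0.2·π_3
π_2 = 0.25·π_1 + 0.35·π_2 + 0.55·π_3
Solving with the normalization constraint gives π = (0.3646, 0.3672, 0.2682).
So the stationary probability of Foggy is 0.3646.

0.3646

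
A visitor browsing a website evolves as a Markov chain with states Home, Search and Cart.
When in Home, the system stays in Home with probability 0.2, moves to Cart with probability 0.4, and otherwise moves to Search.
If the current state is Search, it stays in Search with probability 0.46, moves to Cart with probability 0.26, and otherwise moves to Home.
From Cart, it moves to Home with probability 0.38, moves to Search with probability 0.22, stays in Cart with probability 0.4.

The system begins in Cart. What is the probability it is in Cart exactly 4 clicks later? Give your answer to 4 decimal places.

0.3504

Propagate the distribution vector 4 clicks from Cart.
After 0 clicks: (0.0000, 0.0000, 1.0000)
After 1 click: (0.3800, 0.2200, 0.4000)
After 2 clicks: (0.2896, 0.3412, 0.3692)
After 3 clicks: (0.2938, 0.3540, 0.3522)
After 4 clicks: (0.2917, 0.3578, 0.3504)
P(in Cart after 4 clicks) = 0.3504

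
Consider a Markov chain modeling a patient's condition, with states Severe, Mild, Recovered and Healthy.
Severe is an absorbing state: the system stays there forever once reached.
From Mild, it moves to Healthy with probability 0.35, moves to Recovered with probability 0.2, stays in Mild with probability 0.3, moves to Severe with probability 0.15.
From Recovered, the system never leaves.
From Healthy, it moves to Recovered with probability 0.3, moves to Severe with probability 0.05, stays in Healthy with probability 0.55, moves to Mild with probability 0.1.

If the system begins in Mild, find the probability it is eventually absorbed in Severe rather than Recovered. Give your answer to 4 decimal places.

0.3036

Let h(s) be the probability of absorption at Severe starting from transient state s. Then h(Severe) = 1 and h(Recovered) = 0. By first-step analysis:
h(Mild) = 0.15·1 + 0.3·h(Mild) + 0.2·0 + 0.35·h(Healthy)
h(Healthy) = 0.05·1 + 0.1·h(Mild) + 0.3·0 + 0.55·h(Healthy)
Solving: h(Mild) = 0.3036, h(Healthy) = 0.1786.
Starting from Mild, the probability is 0.3036.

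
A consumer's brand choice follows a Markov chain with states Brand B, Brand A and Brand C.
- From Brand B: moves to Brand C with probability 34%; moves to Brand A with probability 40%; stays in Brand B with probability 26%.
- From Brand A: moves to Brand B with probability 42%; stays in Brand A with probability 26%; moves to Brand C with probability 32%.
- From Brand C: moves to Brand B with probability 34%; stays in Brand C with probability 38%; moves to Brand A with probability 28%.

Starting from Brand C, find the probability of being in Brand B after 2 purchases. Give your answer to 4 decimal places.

0.3352

Sum over the intermediate state after 1 purchase:
P = P(Brand C→Brand B)·P(Brand B→Brand B) + P(Brand C→Brand A)·P(Brand A→Brand B) + P(Brand C→Brand C)·P(Brand C→Brand B)
  = 0.34×0.26 + 0.28×0.42 + 0.38×0.34
  = 0.0884 + 0.1176 + 0.1292 = 0.3352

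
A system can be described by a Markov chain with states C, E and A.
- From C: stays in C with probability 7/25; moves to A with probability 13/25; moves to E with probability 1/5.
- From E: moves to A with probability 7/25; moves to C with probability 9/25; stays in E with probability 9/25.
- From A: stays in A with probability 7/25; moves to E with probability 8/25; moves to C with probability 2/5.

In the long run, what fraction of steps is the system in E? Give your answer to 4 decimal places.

Let the stationary distribution be π with π = πP and π_1 + π_2 + π_3 = 1.
π_1 = 0.28·π_1 + 0.36·π_2 + 0.4·π_3
π_2 = 0.2·π_1 + 0.36·π_2 + 0.32·π_3
Solving with the normalization constraint gives π = (0.3468, 0.2900, 0.3632).
So the stationary probability of E is 0.2900.

0.2900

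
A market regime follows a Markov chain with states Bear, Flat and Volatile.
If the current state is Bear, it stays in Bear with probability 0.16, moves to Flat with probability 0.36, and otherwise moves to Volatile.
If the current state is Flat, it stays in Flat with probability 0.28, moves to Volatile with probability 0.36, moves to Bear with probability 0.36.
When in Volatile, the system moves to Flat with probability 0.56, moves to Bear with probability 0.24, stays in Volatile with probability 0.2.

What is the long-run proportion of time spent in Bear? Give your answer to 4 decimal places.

Let the stationary distribution be π with π = πP and π_1 + π_2 + π_3 = 1.
π_1 = 0.16·π_1 + 0.36·π_2 + 0.24·π_3
π_2 = 0.36·π_1 + 0.28·π_2 + 0.56·π_3
Solving with the normalization constraint gives π = (0.2662, 0.3959, 0.3379).
So the stationary probability of Bear is 0.2662.

0.2662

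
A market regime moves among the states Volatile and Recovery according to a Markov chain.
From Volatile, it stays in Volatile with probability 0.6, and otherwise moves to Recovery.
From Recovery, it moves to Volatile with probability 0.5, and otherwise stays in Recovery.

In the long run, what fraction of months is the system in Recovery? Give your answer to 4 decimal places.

Let the stationary distribution be π with π = πP and π_1 + π_2 = 1.
π_1 = 0.6·π_1 + 0.5·π_2
Solving with the normalization constraint gives π = (0.5556, 0.4444).
So the stationary probability of Recovery is 0.4444.

0.4444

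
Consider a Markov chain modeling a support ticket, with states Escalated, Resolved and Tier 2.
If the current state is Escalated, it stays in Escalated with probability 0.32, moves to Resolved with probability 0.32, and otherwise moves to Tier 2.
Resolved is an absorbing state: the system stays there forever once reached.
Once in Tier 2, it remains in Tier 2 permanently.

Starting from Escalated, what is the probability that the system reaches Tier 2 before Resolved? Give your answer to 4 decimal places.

0.5294

Let h(s) be the probability of absorption at Tier 2 starting from transient state s. Then h(Tier 2) = 1 and h(Resolved) = 0. By first-step analysis:
h(Escalated) = 0.32·h(Escalated) + 0.32·0 + 0.36·1
Solving: h(Escalated) = 0.5294.
Starting from Escalated, the probability is 0.5294.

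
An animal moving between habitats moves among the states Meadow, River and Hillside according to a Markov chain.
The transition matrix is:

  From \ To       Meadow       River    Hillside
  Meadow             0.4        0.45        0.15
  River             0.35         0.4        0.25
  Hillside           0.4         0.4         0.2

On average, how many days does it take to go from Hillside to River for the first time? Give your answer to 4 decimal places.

2.3810

Let t(s) be the expected number of days to first reach River from state s, with t(River) = 0. Conditioning on the first day:
t(Meadow) = 1 + 0.4·t(Meadow) + 0.15·t(Hillside)
t(Hillside) = 1 + 0.4·t(Meadow) + 0.2·t(Hillside)
Solving: t(Meadow) = 2.2619, t(Hillside) = 2.3810.
Expected days from Hillside to River: 2.3810.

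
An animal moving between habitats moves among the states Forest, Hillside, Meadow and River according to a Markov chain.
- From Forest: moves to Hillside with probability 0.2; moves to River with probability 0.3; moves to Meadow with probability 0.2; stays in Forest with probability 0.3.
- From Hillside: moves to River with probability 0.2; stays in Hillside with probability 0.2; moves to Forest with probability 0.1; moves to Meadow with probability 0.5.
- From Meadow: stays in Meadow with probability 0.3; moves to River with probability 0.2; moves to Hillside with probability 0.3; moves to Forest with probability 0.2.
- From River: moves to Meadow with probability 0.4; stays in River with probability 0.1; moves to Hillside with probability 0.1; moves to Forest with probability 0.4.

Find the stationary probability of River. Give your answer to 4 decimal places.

0.2040

Let the stationary distribution be π with π = πP and π_1 + π_2 + π_3 + π_4 = 1.
π_1 = 0.3·π_1 + 0.1·π_2 + 0.2·π_3 + 0.4·π_4
π_2 = 0.2·π_1 + 0.2·π_2 + 0.3·π_3 + 0.1·π_4
π_3 = 0.2·π_1 + 0.5·π_2 + 0.3·π_3 + 0.4·π_4
Solving with the normalization constraint gives π = (0.2438, 0.2135, 0.3387, 0.2040).
So the stationary probability of River is 0.2040.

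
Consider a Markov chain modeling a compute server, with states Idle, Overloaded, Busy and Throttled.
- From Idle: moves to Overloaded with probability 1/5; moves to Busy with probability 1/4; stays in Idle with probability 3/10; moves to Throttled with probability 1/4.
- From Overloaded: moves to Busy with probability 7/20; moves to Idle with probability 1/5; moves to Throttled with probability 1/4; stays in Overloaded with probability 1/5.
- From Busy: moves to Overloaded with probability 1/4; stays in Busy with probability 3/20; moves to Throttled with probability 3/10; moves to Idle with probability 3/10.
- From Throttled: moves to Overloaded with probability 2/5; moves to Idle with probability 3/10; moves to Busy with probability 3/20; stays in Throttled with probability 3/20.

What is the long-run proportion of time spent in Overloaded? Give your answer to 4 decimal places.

0.2590

Let the stationary distribution be π with π = πP and π_1 + π_2 + π_3 + π_4 = 1.
π_1 = 0.3·π_1 + 0.2·π_2 + 0.3·π_3 + 0.3·π_4
π_2 = 0.2·π_1 + 0.2·π_2 + 0.25·π_3 + 0.4·π_4
π_3 = 0.25·π_1 + 0.35·π_2 + 0.15·π_3 + 0.15·π_4
Solving with the normalization constraint gives π = (0.2741, 0.2590, 0.2292, 0.2377).
So the stationary probability of Overloaded is 0.2590.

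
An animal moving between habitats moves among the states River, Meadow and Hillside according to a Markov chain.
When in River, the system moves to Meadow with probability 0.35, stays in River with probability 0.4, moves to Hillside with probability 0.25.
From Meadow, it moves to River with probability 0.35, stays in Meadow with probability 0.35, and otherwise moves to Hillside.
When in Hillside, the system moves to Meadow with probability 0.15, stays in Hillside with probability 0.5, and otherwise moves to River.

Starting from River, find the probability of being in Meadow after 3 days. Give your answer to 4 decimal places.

0.2840

Propagate the distribution vector 3 days from River.
After 0 days: (1.0000, 0.0000, 0.0000)
After 1 day: (0.4000, 0.3500, 0.2500)
After 2 days: (0.3700, 0.3000, 0.3300)
After 3 days: (0.3685, 0.2840, 0.3475)
P(in Meadow after 3 days) = 0.2840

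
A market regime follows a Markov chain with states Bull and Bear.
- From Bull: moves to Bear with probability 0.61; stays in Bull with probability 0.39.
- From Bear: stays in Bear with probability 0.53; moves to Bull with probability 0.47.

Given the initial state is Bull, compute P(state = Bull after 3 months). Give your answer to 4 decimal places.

0.4349

Propagate the distribution vector 3 months from Bull.
After 0 months: (1.0000, 0.0000)
After 1 month: (0.3900, 0.6100)
After 2 months: (0.4388, 0.5612)
After 3 months: (0.4349, 0.5651)
P(in Bull after 3 months) = 0.4349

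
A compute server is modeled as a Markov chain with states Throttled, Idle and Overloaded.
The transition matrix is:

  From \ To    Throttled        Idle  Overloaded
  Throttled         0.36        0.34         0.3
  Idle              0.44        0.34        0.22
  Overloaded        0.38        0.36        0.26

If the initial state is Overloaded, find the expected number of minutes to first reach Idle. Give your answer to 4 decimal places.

Let t(s) be the expected number of minutes to first reach Idle from state s, with t(Idle) = 0. Conditioning on the first minute:
t(Throttled) = 1 + 0.36·t(Throttled) + 0.3·t(Overloaded)
t(Overloaded) = 1 + 0.38·t(Throttled) + 0.26·t(Overloaded)
Solving: t(Throttled) = 2.8921, t(Overloaded) = 2.8365.
Expected minutes from Overloaded to Idle: 2.8365.

2.8365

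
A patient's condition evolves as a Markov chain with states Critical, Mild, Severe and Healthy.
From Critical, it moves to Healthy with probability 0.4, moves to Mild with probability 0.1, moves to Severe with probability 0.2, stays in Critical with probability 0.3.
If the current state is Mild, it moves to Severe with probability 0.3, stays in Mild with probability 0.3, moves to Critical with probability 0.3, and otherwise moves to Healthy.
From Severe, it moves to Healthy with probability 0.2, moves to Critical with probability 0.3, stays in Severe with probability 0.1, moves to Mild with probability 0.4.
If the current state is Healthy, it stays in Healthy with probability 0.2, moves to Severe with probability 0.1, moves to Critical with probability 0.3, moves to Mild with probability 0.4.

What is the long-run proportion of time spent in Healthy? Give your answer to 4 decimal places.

0.2318

Let the stationary distribution be π with π = πP and π_1 + π_2 + π_3 + π_4 = 1.
π_1 = 0.3·π_1 + 0.3·π_2 + 0.3·π_3 + 0.3·π_4
π_2 = 0.1·π_1 + 0.3·π_2 + 0.4·π_3 + 0.4·π_4
π_3 = 0.2·π_1 + 0.3·π_2 + 0.1·π_3 + 0.1·π_4
Solving with the normalization constraint gives π = (0.3000, 0.2818, 0.1864, 0.2318).
So the stationary probability of Healthy is 0.2318.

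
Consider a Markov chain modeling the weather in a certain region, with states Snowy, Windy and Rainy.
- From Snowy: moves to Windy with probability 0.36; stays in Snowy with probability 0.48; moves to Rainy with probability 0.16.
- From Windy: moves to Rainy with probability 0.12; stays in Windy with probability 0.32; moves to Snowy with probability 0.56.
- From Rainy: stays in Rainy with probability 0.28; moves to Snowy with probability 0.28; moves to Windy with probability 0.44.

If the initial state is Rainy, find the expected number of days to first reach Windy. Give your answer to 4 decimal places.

2.4272

Let t(s) be the expected number of days to first reach Windy from state s, with t(Windy) = 0. Conditioning on the first day:
t(Snowy) = 1 + 0.48·t(Snowy) + 0.16·t(Rainy)
t(Rainy) = 1 + 0.28·t(Snowy) + 0.28·t(Rainy)
Solving: t(Snowy) = 2.6699, t(Rainy) = 2.4272.
Expected days from Rainy to Windy: 2.4272.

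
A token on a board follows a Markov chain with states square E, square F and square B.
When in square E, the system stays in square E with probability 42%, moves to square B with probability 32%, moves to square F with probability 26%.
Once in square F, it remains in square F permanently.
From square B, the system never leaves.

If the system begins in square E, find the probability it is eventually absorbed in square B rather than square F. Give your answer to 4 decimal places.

Let h(s) be the probability of absorption at square B starting from transient state s. Then h(square B) = 1 and h(square F) = 0. By first-step analysis:
h(square E) = 0.42·h(square E) + 0.26·0 + 0.32·1
Solving: h(square E) = 0.5517.
Starting from square E, the probability is 0.5517.

0.5517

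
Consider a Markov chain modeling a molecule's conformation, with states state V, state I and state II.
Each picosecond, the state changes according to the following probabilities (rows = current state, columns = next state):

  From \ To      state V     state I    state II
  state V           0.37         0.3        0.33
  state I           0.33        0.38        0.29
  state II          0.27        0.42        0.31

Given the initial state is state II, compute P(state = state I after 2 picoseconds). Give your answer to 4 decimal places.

0.3708

Sum over the intermediate state after 1 picosecond:
P = P(state II→state V)·P(state V→state I) + P(state II→state I)·P(state I→state I) + P(state II→state II)·P(state II→state I)
  = 0.27×0.3 + 0.42×0.38 + 0.31×0.42
  = 0.0810 + 0.1596 + 0.1302 = 0.3708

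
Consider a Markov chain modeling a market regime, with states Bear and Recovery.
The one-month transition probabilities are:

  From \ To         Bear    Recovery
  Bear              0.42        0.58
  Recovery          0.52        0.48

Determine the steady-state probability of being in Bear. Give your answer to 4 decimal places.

Let the stationary distribution be π with π = πP and π_1 + π_2 = 1.
π_1 = 0.42·π_1 + 0.52·π_2
Solving with the normalization constraint gives π = (0.4727, 0.5273).
So the stationary probability of Bear is 0.4727.

0.4727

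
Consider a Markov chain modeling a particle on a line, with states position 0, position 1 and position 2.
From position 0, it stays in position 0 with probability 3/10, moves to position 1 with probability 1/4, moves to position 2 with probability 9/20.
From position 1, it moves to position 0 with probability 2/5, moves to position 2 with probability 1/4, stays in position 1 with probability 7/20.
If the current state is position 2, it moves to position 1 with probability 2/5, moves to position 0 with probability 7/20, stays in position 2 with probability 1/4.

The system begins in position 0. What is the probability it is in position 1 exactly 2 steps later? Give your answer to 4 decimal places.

0.3425

Sum over the intermediate state after 1 step:
P = P(position 0→position 0)·P(position 0→position 1) + P(position 0→position 1)·P(position 1→position 1) + P(position 0→position 2)·P(position 2→position 1)
  = 0.3×0.25 + 0.25×0.35 + 0.45×0.4
  = 0.0750 + 0.0875 + 0.1800 = 0.3425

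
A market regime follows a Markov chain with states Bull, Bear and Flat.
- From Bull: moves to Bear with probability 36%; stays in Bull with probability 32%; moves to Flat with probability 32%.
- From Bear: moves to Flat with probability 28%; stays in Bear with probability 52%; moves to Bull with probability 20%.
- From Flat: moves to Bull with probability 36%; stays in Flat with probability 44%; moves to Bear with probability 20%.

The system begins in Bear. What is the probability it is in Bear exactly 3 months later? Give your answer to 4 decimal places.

0.3705

Propagate the distribution vector 3 months from Bear.
After 0 months: (0.0000, 1.0000, 0.0000)
After 1 month: (0.2000, 0.5200, 0.2800)
After 2 months: (0.2688, 0.3984, 0.3328)
After 3 months: (0.2855, 0.3705, 0.3440)
P(in Bear after 3 months) = 0.3705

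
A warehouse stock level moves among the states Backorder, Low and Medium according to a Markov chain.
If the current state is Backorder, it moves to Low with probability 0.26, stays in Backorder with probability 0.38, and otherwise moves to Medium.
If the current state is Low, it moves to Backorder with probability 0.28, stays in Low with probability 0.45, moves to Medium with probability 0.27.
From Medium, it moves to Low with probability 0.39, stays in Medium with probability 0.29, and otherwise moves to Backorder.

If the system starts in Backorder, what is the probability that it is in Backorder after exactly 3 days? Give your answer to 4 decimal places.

0.3257

Propagate the distribution vector 3 days from Backorder.
After 0 days: (1.0000, 0.0000, 0.0000)
After 1 day: (0.3800, 0.2600, 0.3600)
After 2 days: (0.3324, 0.3562, 0.3114)
After 3 days: (0.3257, 0.3682, 0.3061)
P(in Backorder after 3 days) = 0.3257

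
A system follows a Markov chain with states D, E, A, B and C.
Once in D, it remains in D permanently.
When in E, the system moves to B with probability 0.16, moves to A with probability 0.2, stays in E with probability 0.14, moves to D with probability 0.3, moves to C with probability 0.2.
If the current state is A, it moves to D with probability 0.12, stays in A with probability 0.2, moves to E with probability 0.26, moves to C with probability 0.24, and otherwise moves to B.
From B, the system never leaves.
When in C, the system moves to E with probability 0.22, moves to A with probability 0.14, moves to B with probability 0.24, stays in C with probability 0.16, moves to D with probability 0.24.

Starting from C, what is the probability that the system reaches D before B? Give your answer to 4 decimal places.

Let h(s) be the probability of absorption at D starting from transient state s. Then h(D) = 1 and h(B) = 0. By first-step analysis:
h(E) = 0.3·1 + 0.14·h(E) + 0.2·h(A) + 0.16·0 + 0.2·h(C)
h(A) = 0.12·1 + 0.26·h(E) + 0.2·h(A) + 0.18·0 + 0.24·h(C)
h(C) = 0.24·1 + 0.22·h(E) + 0.14·h(A) + 0.24·0 + 0.16·h(C)
Solving: h(E) = 0.5858, h(A) = 0.4970, h(C) = 0.5220.
Starting from C, the probability is 0.5220.

0.5220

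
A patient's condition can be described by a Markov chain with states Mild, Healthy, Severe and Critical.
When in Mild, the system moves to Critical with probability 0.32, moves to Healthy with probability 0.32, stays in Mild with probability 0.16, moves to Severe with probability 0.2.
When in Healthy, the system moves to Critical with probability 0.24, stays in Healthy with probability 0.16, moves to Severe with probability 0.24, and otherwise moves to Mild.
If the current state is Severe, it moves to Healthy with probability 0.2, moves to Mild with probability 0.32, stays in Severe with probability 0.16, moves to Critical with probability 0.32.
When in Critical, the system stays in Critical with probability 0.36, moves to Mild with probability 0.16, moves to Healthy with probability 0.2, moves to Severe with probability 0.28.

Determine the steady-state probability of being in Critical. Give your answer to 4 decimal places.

Let the stationary distribution be π with π = πP and π_1 + π_2 + π_3 + π_4 = 1.
π_1 = 0.16·π_1 + 0.36·π_2 + 0.32·π_3 + 0.16·π_4
π_2 = 0.32·π_1 + 0.16·π_2 + 0.2·π_3 + 0.2·π_4
π_3 = 0.2·π_1 + 0.24·π_2 + 0.16·π_3 + 0.28·π_4
Solving with the normalization constraint gives π = (0.2400, 0.2200, 0.2250, 0.3150).
So the stationary probability of Critical is 0.3150.

0.3150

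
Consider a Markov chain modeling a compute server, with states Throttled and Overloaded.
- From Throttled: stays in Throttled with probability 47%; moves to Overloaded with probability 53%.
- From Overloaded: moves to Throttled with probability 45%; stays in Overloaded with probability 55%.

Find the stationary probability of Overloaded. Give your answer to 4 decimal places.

Let the stationary distribution be π with π = πP and π_1 + π_2 = 1.
π_1 = 0.47·π_1 + 0.45·π_2
Solving with the normalization constraint gives π = (0.4592, 0.5408).
So the stationary probability of Overloaded is 0.5408.

0.5408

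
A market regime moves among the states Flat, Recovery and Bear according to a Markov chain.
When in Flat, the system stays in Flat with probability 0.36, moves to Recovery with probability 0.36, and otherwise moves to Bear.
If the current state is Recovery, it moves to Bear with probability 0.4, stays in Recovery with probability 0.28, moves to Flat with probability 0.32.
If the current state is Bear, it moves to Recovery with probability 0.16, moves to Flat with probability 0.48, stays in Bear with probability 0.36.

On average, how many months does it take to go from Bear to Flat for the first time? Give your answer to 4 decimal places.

2.2177

Let t(s) be the expected number of months to first reach Flat from state s, with t(Flat) = 0. Conditioning on the first month:
t(Recovery) = 1 + 0.28·t(Recovery) + 0.4·t(Bear)
t(Bear) = 1 + 0.16·t(Recovery) + 0.36·t(Bear)
Solving: t(Recovery) = 2.6210, t(Bear) = 2.2177.
Expected months from Bear to Flat: 2.2177.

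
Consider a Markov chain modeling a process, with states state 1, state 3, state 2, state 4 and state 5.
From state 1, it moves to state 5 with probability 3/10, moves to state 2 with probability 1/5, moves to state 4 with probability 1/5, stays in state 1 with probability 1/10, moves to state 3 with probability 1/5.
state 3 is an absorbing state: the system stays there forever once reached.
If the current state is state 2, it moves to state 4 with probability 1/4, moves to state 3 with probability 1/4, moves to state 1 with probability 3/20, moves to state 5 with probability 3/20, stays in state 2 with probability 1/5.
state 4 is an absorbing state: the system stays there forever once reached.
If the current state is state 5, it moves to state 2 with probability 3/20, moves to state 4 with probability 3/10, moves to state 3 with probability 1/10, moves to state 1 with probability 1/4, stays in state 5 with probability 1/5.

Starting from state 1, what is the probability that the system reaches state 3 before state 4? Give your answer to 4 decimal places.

Let h(s) be the probability of absorption at state 3 starting from transient state s. Then h(state 3) = 1 and h(state 4) = 0. By first-step analysis:
h(state 1) = 0.1·h(state 1) + 0.2·1 + 0.2·h(state 2) + 0.2·0 + 0.3·h(state 5)
h(state 2) = 0.15·h(state 1) + 0.25·1 + 0.2·h(state 2) + 0.25·0 + 0.15·h(state 5)
h(state 5) = 0.25·h(state 1) + 0.1·1 + 0.15·h(state 2) + 0.3·0 + 0.2·h(state 5)
Solving: h(state 1) = 0.4410, h(state 2) = 0.4607, h(state 5) = 0.3492.
Starting from state 1, the probability is 0.4410.

0.4410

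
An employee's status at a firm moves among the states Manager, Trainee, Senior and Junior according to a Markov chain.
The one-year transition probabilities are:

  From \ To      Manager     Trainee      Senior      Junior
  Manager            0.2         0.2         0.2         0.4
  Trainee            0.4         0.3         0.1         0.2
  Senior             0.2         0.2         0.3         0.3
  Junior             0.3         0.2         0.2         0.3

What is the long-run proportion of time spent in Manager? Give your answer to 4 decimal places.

Let the stationary distribution be π with π = πP and π_1 + π_2 + π_3 + π_4 = 1.
π_1 = 0.2·π_1 + 0.4·π_2 + 0.2·π_3 + 0.3·π_4
π_2 = 0.2·π_1 + 0.3·π_2 + 0.2·π_3 + 0.2·π_4
π_3 = 0.2·π_1 + 0.1·π_2 + 0.3·π_3 + 0.2·π_4
Solving with the normalization constraint gives π = (0.2750, 0.2222, 0.1975, 0.3053).
So the stationary probability of Manager is 0.2750.

0.2750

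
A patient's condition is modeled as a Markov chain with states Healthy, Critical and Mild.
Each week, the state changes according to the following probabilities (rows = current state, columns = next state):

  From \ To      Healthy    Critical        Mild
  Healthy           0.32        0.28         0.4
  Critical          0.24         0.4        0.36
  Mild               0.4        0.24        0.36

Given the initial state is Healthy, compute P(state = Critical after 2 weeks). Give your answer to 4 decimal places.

0.2976

Sum over the intermediate state after 1 week:
P = P(Healthy→Healthy)·P(Healthy→Critical) + P(Healthy→Critical)·P(Critical→Critical) + P(Healthy→Mild)·P(Mild→Critical)
  = 0.32×0.28 + 0.28×0.4 + 0.4×0.24
  = 0.0896 + 0.1120 + 0.0960 = 0.2976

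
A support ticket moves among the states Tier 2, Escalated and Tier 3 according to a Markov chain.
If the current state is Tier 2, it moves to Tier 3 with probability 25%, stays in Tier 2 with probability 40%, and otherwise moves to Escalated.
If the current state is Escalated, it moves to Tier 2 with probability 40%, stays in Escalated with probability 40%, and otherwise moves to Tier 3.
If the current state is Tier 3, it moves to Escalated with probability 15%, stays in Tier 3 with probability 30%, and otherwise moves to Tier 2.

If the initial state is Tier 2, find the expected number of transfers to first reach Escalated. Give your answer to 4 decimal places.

Let t(s) be the expected number of transfers to first reach Escalated from state s, with t(Escalated) = 0. Conditioning on the first transfer:
t(Tier 2) = 1 + 0.4·t(Tier 2) + 0.25·t(Tier 3)
t(Tier 3) = 1 + 0.55·t(Tier 2) + 0.3·t(Tier 3)
Solving: t(Tier 2) = 3.3628, t(Tier 3) = 4.0708.
Expected transfers from Tier 2 to Escalated: 3.3628.

3.3628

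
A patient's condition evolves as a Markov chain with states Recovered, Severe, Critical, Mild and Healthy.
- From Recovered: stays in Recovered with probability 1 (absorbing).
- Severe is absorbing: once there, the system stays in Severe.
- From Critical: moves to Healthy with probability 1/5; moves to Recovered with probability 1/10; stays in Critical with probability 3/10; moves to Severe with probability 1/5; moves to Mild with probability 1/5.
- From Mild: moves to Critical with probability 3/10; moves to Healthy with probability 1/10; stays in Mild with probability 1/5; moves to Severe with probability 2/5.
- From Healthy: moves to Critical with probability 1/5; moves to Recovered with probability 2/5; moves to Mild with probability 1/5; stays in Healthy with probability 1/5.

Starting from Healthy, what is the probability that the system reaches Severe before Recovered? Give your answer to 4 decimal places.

0.3432

Let h(s) be the probability of absorption at Severe starting from transient state s. Then h(Severe) = 1 and h(Recovered) = 0. By first-step analysis:
h(Critical) = 0.1·0 + 0.2·1 + 0.3·h(Critical) + 0.2·h(Mild) + 0.2·h(Healthy)
h(Mild) = 0.4·1 + 0.3·h(Critical) + 0.2·h(Mild) + 0.1·h(Healthy)
h(Healthy) = 0.4·0 + 0.2·h(Critical) + 0.2·h(Mild) + 0.2·h(Healthy)
Solving: h(Critical) = 0.6036, h(Mild) = 0.7692, h(Healthy) = 0.3432.
Starting from Healthy, the probability is 0.3432.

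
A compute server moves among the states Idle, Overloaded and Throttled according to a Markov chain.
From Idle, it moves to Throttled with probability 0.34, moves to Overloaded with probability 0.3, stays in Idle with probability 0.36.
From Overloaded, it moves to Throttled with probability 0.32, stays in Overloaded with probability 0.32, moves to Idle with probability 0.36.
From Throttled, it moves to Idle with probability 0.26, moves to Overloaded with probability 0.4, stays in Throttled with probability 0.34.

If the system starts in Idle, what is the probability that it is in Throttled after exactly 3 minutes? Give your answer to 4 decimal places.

Propagate the distribution vector 3 minutes from Idle.
After 0 minutes: (1.0000, 0.0000, 0.0000)
After 1 minute: (0.3600, 0.3000, 0.3400)
After 2 minutes: (0.3260, 0.3400, 0.3340)
After 3 minutes: (0.3266, 0.3402, 0.3332)
P(in Throttled after 3 minutes) = 0.3332

0.3332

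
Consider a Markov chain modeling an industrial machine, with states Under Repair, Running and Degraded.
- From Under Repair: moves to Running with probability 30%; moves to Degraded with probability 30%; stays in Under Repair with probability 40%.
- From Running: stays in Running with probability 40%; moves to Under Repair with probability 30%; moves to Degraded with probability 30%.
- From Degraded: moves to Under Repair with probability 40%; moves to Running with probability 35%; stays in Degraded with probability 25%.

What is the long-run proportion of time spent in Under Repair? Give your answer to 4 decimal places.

Let the stationary distribution be π with π = πP and π_1 + π_2 + π_3 = 1.
π_1 = 0.4·π_1 + 0.3·π_2 + 0.4·π_3
π_2 = 0.3·π_1 + 0.4·π_2 + 0.35·π_3
Solving with the normalization constraint gives π = (0.3651, 0.3492, 0.2857).
So the stationary probability of Under Repair is 0.3651.

0.3651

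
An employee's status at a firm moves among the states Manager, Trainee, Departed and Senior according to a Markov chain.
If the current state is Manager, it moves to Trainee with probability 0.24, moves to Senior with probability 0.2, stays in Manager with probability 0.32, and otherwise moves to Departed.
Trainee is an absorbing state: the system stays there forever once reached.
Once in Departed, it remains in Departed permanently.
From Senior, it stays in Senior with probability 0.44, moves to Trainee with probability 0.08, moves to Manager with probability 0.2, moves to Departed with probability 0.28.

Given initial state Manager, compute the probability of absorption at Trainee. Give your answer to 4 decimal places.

0.4413

Let h(s) be the probability of absorption at Trainee starting from transient state s. Then h(Trainee) = 1 and h(Departed) = 0. By first-step analysis:
h(Manager) = 0.32·h(Manager) + 0.24·1 + 0.24·0 + 0.2·h(Senior)
h(Senior) = 0.2·h(Manager) + 0.08·1 + 0.28·0 + 0.44·h(Senior)
Solving: h(Manager) = 0.4413, h(Senior) = 0.3005.
Starting from Manager, the probability is 0.4413.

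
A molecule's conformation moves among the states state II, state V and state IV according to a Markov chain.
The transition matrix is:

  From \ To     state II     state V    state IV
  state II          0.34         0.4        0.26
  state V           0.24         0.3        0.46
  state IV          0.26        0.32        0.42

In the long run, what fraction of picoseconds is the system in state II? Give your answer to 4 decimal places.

Let the stationary distribution be π with π = πP and π_1 + π_2 + π_3 = 1.
π_1 = 0.34·π_1 + 0.24·π_2 + 0.26·π_3
π_2 = 0.4·π_1 + 0.3·π_2 + 0.32·π_3
Solving with the normalization constraint gives π = (0.2753, 0.3353, 0.3894).
So the stationary probability of state II is 0.2753.

0.2753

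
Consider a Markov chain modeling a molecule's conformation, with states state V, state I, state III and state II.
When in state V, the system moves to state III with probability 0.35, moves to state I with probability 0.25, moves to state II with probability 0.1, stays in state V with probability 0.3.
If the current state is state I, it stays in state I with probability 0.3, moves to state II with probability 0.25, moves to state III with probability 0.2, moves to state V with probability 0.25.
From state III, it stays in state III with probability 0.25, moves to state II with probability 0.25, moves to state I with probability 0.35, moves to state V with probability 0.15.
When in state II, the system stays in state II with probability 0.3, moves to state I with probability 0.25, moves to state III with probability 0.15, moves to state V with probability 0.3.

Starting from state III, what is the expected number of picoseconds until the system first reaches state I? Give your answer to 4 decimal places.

Let t(s) be the expected number of picoseconds to first reach state I from state s, with t(state I) = 0. Conditioning on the first picosecond:
t(state V) = 1 + 0.3·t(state V) + 0.35·t(state III) + 0.1·t(state II)
t(state III) = 1 + 0.15·t(state V) + 0.25·t(state III) + 0.25·t(state II)
t(state II) = 1 + 0.3·t(state V) + 0.15·t(state III) + 0.3·t(state II)
Solving: t(state V) = 3.5897, t(state III) = 3.2742, t(state II) = 3.6686.
Expected picoseconds from state III to state I: 3.2742.

3.2742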